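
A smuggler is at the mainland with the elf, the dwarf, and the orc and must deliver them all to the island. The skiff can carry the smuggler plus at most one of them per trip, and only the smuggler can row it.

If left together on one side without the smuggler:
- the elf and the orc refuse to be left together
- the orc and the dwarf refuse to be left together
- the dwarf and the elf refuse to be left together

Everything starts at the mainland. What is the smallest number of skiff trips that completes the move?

impossible

Whatever the first load, the items left behind include a forbidden pair without the smuggler. No opening move is safe, so no plan exists.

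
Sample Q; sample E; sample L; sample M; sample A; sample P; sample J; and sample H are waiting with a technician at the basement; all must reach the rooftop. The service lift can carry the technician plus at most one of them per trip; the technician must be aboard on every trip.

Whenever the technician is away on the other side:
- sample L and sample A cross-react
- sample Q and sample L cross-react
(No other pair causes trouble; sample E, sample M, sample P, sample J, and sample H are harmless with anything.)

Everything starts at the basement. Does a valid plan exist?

1. Technician goes to the rooftop with sample L.  [the basement: sample A, sample E, sample H, sample J, sample M, sample P, sample Q | the rooftop: sample L]
2. Technician goes back to the basement alone.  [the basement: sample A, sample E, sample H, sample J, sample M, sample P, sample Q | the rooftop: sample L]
3. Technician goes to the rooftop with sample Q.  [the basement: sample A, sample E, sample H, sample J, sample M, sample P | the rooftop: sample L, sample Q]
4. Technician goes back to the basement with sample L.  [the basement: sample A, sample E, sample H, sample J, sample L, sample M, sample P | the rooftop: sample Q]
5. Technician goes to the rooftop with sample A.  [the basement: sample E, sample H, sample J, sample L, sample M, sample P | the rooftop: sample A, sample Q]
6. Technician goes back to the basement alone.  [the basement: sample E, sample H, sample J, sample L, sample M, sample P | the rooftop: sample A, sample Q]
7. Technician goes to the rooftop with sample E.  [the basement: sample H, sample J, sample L, sample M, sample P | the rooftop: sample A, sample E, sample Q]
8. Technician goes back to the basement alone.  [the basement: sample H, sample J, sample L, sample M, sample P | the rooftop: sample A, sample E, sample Q]
9. Technician goes to the rooftop with sample M.  [the basement: sample H, sample J, sample L, sample P | the rooftop: sample A, sample E, sample M, sample Q]
10. Technician goes back to the basement alone.  [the basement: sample H, sample J, sample L, sample P | the rooftop: sample A, sample E, sample M, sample Q]
11. Technician goes to the rooftop with sample P.  [the basement: sample H, sample J, sample L | the rooftop: sample A, sample E, sample M, sample P, sample Q]
12. Technician goes back to the basement alone.  [the basement: sample H, sample J, sample L | the rooftop: sample A, sample E, sample M, sample P, sample Q]
13. Technician goes to the rooftop with sample J.  [the basement: sample H, sample L | the rooftop: sample A, sample E, sample J, sample M, sample P, sample Q]
14. Technician goes back to the basement alone.  [the basement: sample H, sample L | the rooftop: sample A, sample E, sample J, sample M, sample P, sample Q]
15. Technician goes to the rooftop with sample H.  [the basement: sample L | the rooftop: sample A, sample E, sample H, sample J, sample M, sample P, sample Q]
16. Technician goes back to the basement alone.  [the basement: sample L | the rooftop: sample A, sample E, sample H, sample J, sample M, sample P, sample Q]
17. Technician goes to the rooftop with sample L.  [the basement: — | the rooftop: sample A, sample E, sample H, sample J, sample L, sample M, sample P, sample Q]

Yes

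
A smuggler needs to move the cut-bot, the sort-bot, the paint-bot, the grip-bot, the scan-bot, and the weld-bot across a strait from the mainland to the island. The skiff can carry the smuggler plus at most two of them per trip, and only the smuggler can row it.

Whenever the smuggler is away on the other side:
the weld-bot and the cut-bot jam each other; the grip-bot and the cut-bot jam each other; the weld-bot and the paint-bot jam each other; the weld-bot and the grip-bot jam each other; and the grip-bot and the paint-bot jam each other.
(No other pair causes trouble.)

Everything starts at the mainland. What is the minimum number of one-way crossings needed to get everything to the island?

9

Counting alone: the smuggler can take at most 2 across per trip to the island, so moving all 6 needs at least 3 loaded trips out, with a return between consecutive ones — at least 5 crossings.
The safety rule pushes this higher. Following every safe sequence of crossings, the most of the 6 that can be at the island as the skiff arrives there on crossings 5, 7 is 4, 5 respectively — never all 6.
So no plan with fewer than 9 crossings exists, and this one achieves 9:
1. Smuggler goes to the island with the grip-bot and the weld-bot.
2. Smuggler goes back to the mainland with the grip-bot.
3. Smuggler goes to the island with the cut-bot and the paint-bot.
4. Smuggler goes back to the mainland with the weld-bot.
5. Smuggler goes to the island with the grip-bot and the sort-bot.
6. Smuggler goes back to the mainland with the grip-bot.
7. Smuggler goes to the island with the grip-bot and the scan-bot.
8. Smuggler goes back to the mainland with the grip-bot.
9. Smuggler goes to the island with the grip-bot and the weld-bot.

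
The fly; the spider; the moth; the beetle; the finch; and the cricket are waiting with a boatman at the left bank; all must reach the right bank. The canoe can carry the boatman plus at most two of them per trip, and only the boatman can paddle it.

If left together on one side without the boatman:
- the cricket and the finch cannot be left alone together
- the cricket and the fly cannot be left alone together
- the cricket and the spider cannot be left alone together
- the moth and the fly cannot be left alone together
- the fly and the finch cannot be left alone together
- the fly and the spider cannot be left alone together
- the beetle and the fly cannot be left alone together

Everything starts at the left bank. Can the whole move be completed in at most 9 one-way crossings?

Yes

Yes — this plan uses 9 crossings (≤ 9):
1. Boatman goes to the right bank with the cricket and the fly.
2. Boatman goes back to the left bank with the fly.
3. Boatman goes to the right bank with the fly and the moth.
4. Boatman goes back to the left bank with the fly.
5. Boatman goes to the right bank with the beetle and the fly.
6. Boatman goes back to the left bank with the fly.
7. Boatman goes to the right bank with the finch and the spider.
8. Boatman goes back to the left bank with the cricket.
9. Boatman goes to the right bank with the cricket and the fly.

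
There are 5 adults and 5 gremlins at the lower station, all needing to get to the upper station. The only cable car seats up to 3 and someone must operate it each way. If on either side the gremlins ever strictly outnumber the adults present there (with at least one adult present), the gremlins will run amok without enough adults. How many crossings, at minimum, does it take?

Counting alone: each trip to the upper station takes at most 3 across and each return brings at least 1 back, so after t trips out (and t−1 returns) at most 3t − (t−1) of the 10 are across; that first reaches 10 at t = 5, so at least 9 crossings are needed.
The safety rule pushes this higher. Following every safe sequence of crossings, the most of the 10 that can be at the upper station as the cable car arrives there on crossing 9 is 9 — never all 10.
So no plan with fewer than 11 crossings exists, and this one achieves 11:
1. 2 gremlins → the upper station.  (the lower station: 5A 3G; the upper station: 0A 2G)
2. 1 gremlin ← the lower station.  (the lower station: 5A 4G; the upper station: 0A 1G)
3. 3 gremlins → the upper station.  (the lower station: 5A 1G; the upper station: 0A 4G)
4. 1 gremlin ← the lower station.  (the lower station: 5A 2G; the upper station: 0A 3G)
5. 3 adults → the upper station.  (the lower station: 2A 2G; the upper station: 3A 3G)
6. 1 adult and 1 gremlin ← the lower station.  (the lower station: 3A 3G; the upper station: 2A 2G)
7. 3 adults → the upper station.  (the lower station: 0A 3G; the upper station: 5A 2G)
8. 1 gremlin ← the lower station.  (the lower station: 0A 4G; the upper station: 5A 1G)
9. 2 gremlins → the upper station.  (the lower station: 0A 2G; the upper station: 5A 3G)
10. 1 gremlin ← the lower station.  (the lower station: 0A 3G; the upper station: 5A 2G)
11. 3 gremlins → the upper station.  (the lower station: 0A 0G; the upper station: 5A 5G)

11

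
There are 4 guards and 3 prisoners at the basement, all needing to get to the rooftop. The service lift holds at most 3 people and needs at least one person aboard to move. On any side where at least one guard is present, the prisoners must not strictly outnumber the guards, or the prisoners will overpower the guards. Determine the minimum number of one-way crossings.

Counting alone: each trip to the rooftop takes at most 3 across and each return brings at least 1 back, so after t trips out (and t−1 returns) at most 3t − (t−1) of the 7 are across; that first reaches 7 at t = 3, so at least 5 crossings are needed.
The plan below uses exactly 5 crossings, so it is optimal:
1. 3 prisoners → the rooftop.  (the basement: 4G 0P; the rooftop: 0G 3P)
2. 1 prisoner ← the basement.  (the basement: 4G 1P; the rooftop: 0G 2P)
3. 3 guards → the rooftop.  (the basement: 1G 1P; the rooftop: 3G 2P)
4. 1 guard ← the basement.  (the basement: 2G 1P; the rooftop: 2G 2P)
5. 2 guards and 1 prisoner → the rooftop.  (the basement: 0G 0P; the rooftop: 4G 3P)

5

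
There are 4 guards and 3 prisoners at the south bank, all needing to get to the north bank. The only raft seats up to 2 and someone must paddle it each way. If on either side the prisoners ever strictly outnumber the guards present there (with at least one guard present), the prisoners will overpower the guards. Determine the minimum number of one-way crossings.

11

Counting alone: each trip to the north bank takes at most 2 across and each return brings at least 1 back, so after t trips out (and t−1 returns) at most 2t − (t−1) of the 7 are across; that first reaches 7 at t = 6, so at least 11 crossings are needed.
The plan below uses exactly 11 crossings, so it is optimal:
1. 2 prisoners → the north bank.  (the south bank: 4G 1P; the north bank: 0G 2P)
2. 1 prisoner ← the south bank.  (the south bank: 4G 2P; the north bank: 0G 1P)
3. 2 prisoners → the north bank.  (the south bank: 4G 0P; the north bank: 0G 3P)
4. 1 prisoner ← the south bank.  (the south bank: 4G 1P; the north bank: 0G 2P)
5. 2 guards → the north bank.  (the south bank: 2G 1P; the north bank: 2G 2P)
6. 1 prisoner ← the south bank.  (the south bank: 2G 2P; the north bank: 2G 1P)
7. 1 guard and 1 prisoner → the north bank.  (the south bank: 1G 1P; the north bank: 3G 2P)
8. 1 guard ← the south bank.  (the south bank: 2G 1P; the north bank: 2G 2P)
9. 1 guard and 1 prisoner → the north bank.  (the south bank: 1G 0P; the north bank: 3G 3P)
10. 1 prisoner ← the south bank.  (the south bank: 1G 1P; the north bank: 3G 2P)
11. 1 guard and 1 prisoner → the north bank.  (the south bank: 0G 0P; the north bank: 4G 3P)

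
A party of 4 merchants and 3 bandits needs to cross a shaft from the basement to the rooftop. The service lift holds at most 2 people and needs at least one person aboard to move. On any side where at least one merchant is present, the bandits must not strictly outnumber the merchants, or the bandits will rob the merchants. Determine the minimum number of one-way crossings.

11

Counting alone: each trip to the rooftop takes at most 2 across and each return brings at least 1 back, so after t trips out (and t−1 returns) at most 2t − (t−1) of the 7 are across; that first reaches 7 at t = 6, so at least 11 crossings are needed.
The plan below uses exactly 11 crossings, so it is optimal:
1. 2 bandits → the rooftop.  (the basement: 4M 1B; the rooftop: 0M 2B)
2. 1 bandit ← the basement.  (the basement: 4M 2B; the rooftop: 0M 1B)
3. 2 bandits → the rooftop.  (the basement: 4M 0B; the rooftop: 0M 3B)
4. 1 bandit ← the basement.  (the basement: 4M 1B; the rooftop: 0M 2B)
5. 2 merchants → the rooftop.  (the basement: 2M 1B; the rooftop: 2M 2B)
6. 1 bandit ← the basement.  (the basement: 2M 2B; the rooftop: 2M 1B)
7. 1 merchant and 1 bandit → the rooftop.  (the basement: 1M 1B; the rooftop: 3M 2B)
8. 1 merchant ← the basement.  (the basement: 2M 1B; the rooftop: 2M 2B)
9. 1 merchant and 1 bandit → the rooftop.  (the basement: 1M 0B; the rooftop: 3M 3B)
10. 1 bandit ← the basement.  (the basement: 1M 1B; the rooftop: 3M 2B)
11. 1 merchant and 1 bandit → the rooftop.  (the basement: 0M 0B; the rooftop: 4M 3B)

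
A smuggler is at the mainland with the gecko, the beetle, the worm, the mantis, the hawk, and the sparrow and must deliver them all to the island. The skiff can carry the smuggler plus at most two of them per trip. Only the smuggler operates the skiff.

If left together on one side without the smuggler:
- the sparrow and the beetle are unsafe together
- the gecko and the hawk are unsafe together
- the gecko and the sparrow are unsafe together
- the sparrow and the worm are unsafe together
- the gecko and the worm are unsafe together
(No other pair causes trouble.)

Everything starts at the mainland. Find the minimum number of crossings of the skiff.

9

Counting alone: the smuggler can take at most 2 across per trip to the island, so moving all 6 needs at least 3 loaded trips out, with a return between consecutive ones — at least 5 crossings.
The safety rule pushes this higher. Following every safe sequence of crossings, the most of the 6 that can be at the island as the skiff arrives there on crossings 5, 7 is 4, 5 respectively — never all 6.
So no plan with fewer than 9 crossings exists, and this one achieves 9:
1. Smuggler goes to the island with the gecko and the sparrow.  [the mainland: the beetle, the hawk, the mantis, the worm | the island: the gecko, the sparrow]
2. Smuggler goes back to the mainland with the gecko.  [the mainland: the beetle, the gecko, the hawk, the mantis, the worm | the island: the sparrow]
3. Smuggler goes to the island with the beetle and the gecko.  [the mainland: the hawk, the mantis, the worm | the island: the beetle, the gecko, the sparrow]
4. Smuggler goes back to the mainland with the sparrow.  [the mainland: the hawk, the mantis, the sparrow, the worm | the island: the beetle, the gecko]
5. Smuggler goes to the island with the mantis and the worm.  [the mainland: the hawk, the sparrow | the island: the beetle, the gecko, the mantis, the worm]
6. Smuggler goes back to the mainland with the gecko.  [the mainland: the gecko, the hawk, the sparrow | the island: the beetle, the mantis, the worm]
7. Smuggler goes to the island with the gecko and the hawk.  [the mainland: the sparrow | the island: the beetle, the gecko, the hawk, the mantis, the worm]
8. Smuggler goes back to the mainland with the gecko.  [the mainland: the gecko, the sparrow | the island: the beetle, the hawk, the mantis, the worm]
9. Smuggler goes to the island with the gecko and the sparrow.  [the mainland: — | the island: the beetle, the gecko, the hawk, the mantis, the sparrow, the worm]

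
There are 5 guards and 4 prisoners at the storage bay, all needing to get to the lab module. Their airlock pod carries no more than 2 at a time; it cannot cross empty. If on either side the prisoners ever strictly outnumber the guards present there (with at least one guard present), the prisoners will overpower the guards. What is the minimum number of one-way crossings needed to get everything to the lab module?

Counting alone: each trip to the lab module takes at most 2 across and each return brings at least 1 back, so after t trips out (and t−1 returns) at most 2t − (t−1) of the 9 are across; that first reaches 9 at t = 8, so at least 15 crossings are needed.
The plan below uses exactly 15 crossings, so it is optimal:
1. 2 prisoners → the lab module.  (the storage bay: 5G 2P; the lab module: 0G 2P)
2. 1 prisoner ← the storage bay.  (the storage bay: 5G 3P; the lab module: 0G 1P)
3. 2 prisoners → the lab module.  (the storage bay: 5G 1P; the lab module: 0G 3P)
4. 1 prisoner ← the storage bay.  (the storage bay: 5G 2P; the lab module: 0G 2P)
5. 2 guards → the lab module.  (the storage bay: 3G 2P; the lab module: 2G 2P)
6. 1 prisoner ← the storage bay.  (the storage bay: 3G 3P; the lab module: 2G 1P)
7. 1 guard and 1 prisoner → the lab module.  (the storage bay: 2G 2P; the lab module: 3G 2P)
8. 1 guard ← the storage bay.  (the storage bay: 3G 2P; the lab module: 2G 2P)
9. 1 guard and 1 prisoner → the lab module.  (the storage bay: 2G 1P; the lab module: 3G 3P)
10. 1 prisoner ← the storage bay.  (the storage bay: 2G 2P; the lab module: 3G 2P)
11. 1 guard and 1 prisoner → the lab module.  (the storage bay: 1G 1P; the lab module: 4G 3P)
12. 1 guard ← the storage bay.  (the storage bay: 2G 1P; the lab module: 3G 3P)
13. 1 guard and 1 prisoner → the lab module.  (the storage bay: 1G 0P; the lab module: 4G 4P)
14. 1 prisoner ← the storage bay.  (the storage bay: 1G 1P; the lab module: 4G 3P)
15. 1 guard and 1 prisoner → the lab module.  (the storage bay: 0G 0P; the lab module: 5G 4P)

15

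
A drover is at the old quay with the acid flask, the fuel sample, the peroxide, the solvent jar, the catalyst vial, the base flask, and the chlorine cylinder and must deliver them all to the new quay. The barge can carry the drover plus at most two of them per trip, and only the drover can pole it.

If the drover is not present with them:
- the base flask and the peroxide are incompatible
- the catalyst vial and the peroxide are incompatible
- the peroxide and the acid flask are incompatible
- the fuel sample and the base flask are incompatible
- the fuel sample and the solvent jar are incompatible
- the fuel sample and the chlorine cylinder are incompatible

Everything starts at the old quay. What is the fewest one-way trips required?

9

Counting alone: the drover can take at most 2 across per trip to the new quay, so moving all 7 needs at least 4 loaded trips out, with a return between consecutive ones — at least 7 crossings.
The safety rule pushes this higher. Following every safe sequence of crossings, the most of the 7 that can be at the new quay as the barge arrives there on crossing 7 is 6 — never all 7.
So no plan with fewer than 9 crossings exists, and this one achieves 9:
1. Drover goes to the new quay with the fuel sample and the peroxide.
2. Drover goes back to the old quay alone.
3. Drover goes to the new quay with the acid flask.
4. Drover goes back to the old quay with the peroxide.
5. Drover goes to the new quay with the base flask and the catalyst vial.
6. Drover goes back to the old quay with the fuel sample.
7. Drover goes to the new quay with the chlorine cylinder and the solvent jar.
8. Drover goes back to the old quay alone.
9. Drover goes to the new quay with the fuel sample and the peroxide.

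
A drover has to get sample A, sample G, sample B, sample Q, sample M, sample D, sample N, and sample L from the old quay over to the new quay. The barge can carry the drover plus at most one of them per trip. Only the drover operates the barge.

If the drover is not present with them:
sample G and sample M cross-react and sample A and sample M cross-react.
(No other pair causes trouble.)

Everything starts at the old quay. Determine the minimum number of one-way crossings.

Counting alone: the drover can take at most 1 across per trip to the new quay, so moving all 8 needs at least 8 loaded trips out, with a return between consecutive ones — at least 15 crossings.
The safety rule pushes this higher. Following every safe sequence of crossings, the most of the 8 that can be at the new quay as the barge arrives there on crossing 15 is 7 — never all 8.
So no plan with fewer than 17 crossings exists, and this one achieves 17:
1. Drover goes to the new quay with sample M.  [the old quay: sample A, sample B, sample D, sample G, sample L, sample N, sample Q | the new quay: sample M]
2. Drover goes back to the old quay alone.  [the old quay: sample A, sample B, sample D, sample G, sample L, sample N, sample Q | the new quay: sample M]
3. Drover goes to the new quay with sample A.  [the old quay: sample B, sample D, sample G, sample L, sample N, sample Q | the new quay: sample A, sample M]
4. Drover goes back to the old quay with sample M.  [the old quay: sample B, sample D, sample G, sample L, sample M, sample N, sample Q | the new quay: sample A]
5. Drover goes to the new quay with sample G.  [the old quay: sample B, sample D, sample L, sample M, sample N, sample Q | the new quay: sample A, sample G]
6. Drover goes back to the old quay alone.  [the old quay: sample B, sample D, sample L, sample M, sample N, sample Q | the new quay: sample A, sample G]
7. Drover goes to the new quay with sample B.  [the old quay: sample D, sample L, sample M, sample N, sample Q | the new quay: sample A, sample B, sample G]
8. Drover goes back to the old quay alone.  [the old quay: sample D, sample L, sample M, sample N, sample Q | the new quay: sample A, sample B, sample G]
9. Drover goes to the new quay with sample Q.  [the old quay: sample D, sample L, sample M, sample N | the new quay: sample A, sample B, sample G, sample Q]
10. Drover goes back to the old quay alone.  [the old quay: sample D, sample L, sample M, sample N | the new quay: sample A, sample B, sample G, sample Q]
11. Drover goes to the new quay with sample D.  [the old quay: sample L, sample M, sample N | the new quay: sample A, sample B, sample D, sample G, sample Q]
12. Drover goes back to the old quay alone.  [the old quay: sample L, sample M, sample N | the new quay: sample A, sample B, sample D, sample G, sample Q]
13. Drover goes to the new quay with sample N.  [the old quay: sample L, sample M | the new quay: sample A, sample B, sample D, sample G, sample N, sample Q]
14. Drover goes back to the old quay alone.  [the old quay: sample L, sample M | the new quay: sample A, sample B, sample D, sample G, sample N, sample Q]
15. Drover goes to the new quay with sample L.  [the old quay: sample M | the new quay: sample A, sample B, sample D, sample G, sample L, sample N, sample Q]
16. Drover goes back to the old quay alone.  [the old quay: sample M | the new quay: sample A, sample B, sample D, sample G, sample L, sample N, sample Q]
17. Drover goes to the new quay with sample M.  [the old quay: — | the new quay: sample A, sample B, sample D, sample G, sample L, sample M, sample N, sample Q]

17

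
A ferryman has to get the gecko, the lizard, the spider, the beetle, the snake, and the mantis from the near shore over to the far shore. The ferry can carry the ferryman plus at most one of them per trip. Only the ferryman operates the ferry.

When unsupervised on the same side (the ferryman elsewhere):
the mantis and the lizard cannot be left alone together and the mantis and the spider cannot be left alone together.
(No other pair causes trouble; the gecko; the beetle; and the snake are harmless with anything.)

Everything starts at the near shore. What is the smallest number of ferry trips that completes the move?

13

Counting alone: the ferryman can take at most 1 across per trip to the far shore, so moving all 6 needs at least 6 loaded trips out, with a return between consecutive ones — at least 11 crossings.
The safety rule pushes this higher. Following every safe sequence of crossings, the most of the 6 that can be at the far shore as the ferry arrives there on crossing 11 is 5 — never all 6.
So no plan with fewer than 13 crossings exists, and this one achieves 13:
1. Ferryman goes to the far shore with the mantis.  [the near shore: the beetle, the gecko, the lizard, the snake, the spider | the far shore: the mantis]
2. Ferryman goes back to the near shore alone.  [the near shore: the beetle, the gecko, the lizard, the snake, the spider | the far shore: the mantis]
3. Ferryman goes to the far shore with the gecko.  [the near shore: the beetle, the lizard, the snake, the spider | the far shore: the gecko, the mantis]
4. Ferryman goes back to the near shore alone.  [the near shore: the beetle, the lizard, the snake, the spider | the far shore: the gecko, the mantis]
5. Ferryman goes to the far shore with the lizard.  [the near shore: the beetle, the snake, the spider | the far shore: the gecko, the lizard, the mantis]
6. Ferryman goes back to the near shore with the mantis.  [the near shore: the beetle, the mantis, the snake, the spider | the far shore: the gecko, the lizard]
7. Ferryman goes to the far shore with the spider.  [the near shore: the beetle, the mantis, the snake | the far shore: the gecko, the lizard, the spider]
8. Ferryman goes back to the near shore alone.  [the near shore: the beetle, the mantis, the snake | the far shore: the gecko, the lizard, the spider]
9. Ferryman goes to the far shore with the beetle.  [the near shore: the mantis, the snake | the far shore: the beetle, the gecko, the lizard, the spider]
10. Ferryman goes back to the near shore alone.  [the near shore: the mantis, the snake | the far shore: the beetle, the gecko, the lizard, the spider]
11. Ferryman goes to the far shore with the snake.  [the near shore: the mantis | the far shore: the beetle, the gecko, the lizard, the snake, the spider]
12. Ferryman goes back to the near shore alone.  [the near shore: the mantis | the far shore: the beetle, the gecko, the lizard, the snake, the spider]
13. Ferryman goes to the far shore with the mantis.  [the near shore: — | the far shore: the beetle, the gecko, the lizard, the mantis, the snake, the spider]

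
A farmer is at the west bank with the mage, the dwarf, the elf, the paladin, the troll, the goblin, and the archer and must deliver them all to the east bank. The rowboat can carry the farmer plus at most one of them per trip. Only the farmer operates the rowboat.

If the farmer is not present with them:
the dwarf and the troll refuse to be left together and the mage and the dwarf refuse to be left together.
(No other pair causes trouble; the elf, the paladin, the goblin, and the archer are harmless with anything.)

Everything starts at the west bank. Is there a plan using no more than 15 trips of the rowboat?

Yes — this plan uses 15 crossings (≤ 15):
1. Farmer goes to the east bank with the dwarf.
2. Farmer goes back to the west bank alone.
3. Farmer goes to the east bank with the mage.
4. Farmer goes back to the west bank with the dwarf.
5. Farmer goes to the east bank with the troll.
6. Farmer goes back to the west bank alone.
7. Farmer goes to the east bank with the elf.
8. Farmer goes back to the west bank alone.
9. Farmer goes to the east bank with the paladin.
10. Farmer goes back to the west bank alone.
11. Farmer goes to the east bank with the goblin.
12. Farmer goes back to the west bank alone.
13. Farmer goes to the east bank with the archer.
14. Farmer goes back to the west bank alone.
15. Farmer goes to the east bank with the dwarf.

Yes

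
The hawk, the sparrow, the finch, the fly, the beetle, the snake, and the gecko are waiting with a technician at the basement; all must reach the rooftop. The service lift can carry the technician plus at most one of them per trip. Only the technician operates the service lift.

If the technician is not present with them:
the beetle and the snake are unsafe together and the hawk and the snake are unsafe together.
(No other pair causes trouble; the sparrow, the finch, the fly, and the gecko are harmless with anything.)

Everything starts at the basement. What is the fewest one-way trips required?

Counting alone: the technician can take at most 1 across per trip to the rooftop, so moving all 7 needs at least 7 loaded trips out, with a return between consecutive ones — at least 13 crossings.
The safety rule pushes this higher. Following every safe sequence of crossings, the most of the 7 that can be at the rooftop as the service lift arrives there on crossing 13 is 6 — never all 7.
So no plan with fewer than 15 crossings exists, and this one achieves 15:
1. Technician goes to the rooftop with the snake.  [the basement: the beetle, the finch, the fly, the gecko, the hawk, the sparrow | the rooftop: the snake]
2. Technician goes back to the basement alone.  [the basement: the beetle, the finch, the fly, the gecko, the hawk, the sparrow | the rooftop: the snake]
3. Technician goes to the rooftop with the hawk.  [the basement: the beetle, the finch, the fly, the gecko, the sparrow | the rooftop: the hawk, the snake]
4. Technician goes back to the basement with the snake.  [the basement: the beetle, the finch, the fly, the gecko, the snake, the sparrow | the rooftop: the hawk]
5. Technician goes to the rooftop with the beetle.  [the basement: the finch, the fly, the gecko, the snake, the sparrow | the rooftop: the beetle, the hawk]
6. Technician goes back to the basement alone.  [the basement: the finch, the fly, the gecko, the snake, the sparrow | the rooftop: the beetle, the hawk]
7. Technician goes to the rooftop with the sparrow.  [the basement: the finch, the fly, the gecko, the snake | the rooftop: the beetle, the hawk, the sparrow]
8. Technician goes back to the basement alone.  [the basement: the finch, the fly, the gecko, the snake | the rooftop: the beetle, the hawk, the sparrow]
9. Technician goes to the rooftop with the finch.  [the basement: the fly, the gecko, the snake | the rooftop: the beetle, the finch, the hawk, the sparrow]
10. Technician goes back to the basement alone.  [the basement: the fly, the gecko, the snake | the rooftop: the beetle, the finch, the hawk, the sparrow]
11. Technician goes to the rooftop with the fly.  [the basement: the gecko, the snake | the rooftop: the beetle, the finch, the fly, the hawk, the sparrow]
12. Technician goes back to the basement alone.  [the basement: the gecko, the snake | the rooftop: the beetle, the finch, the fly, the hawk, the sparrow]
13. Technician goes to the rooftop with the gecko.  [the basement: the snake | the rooftop: the beetle, the finch, the fly, the gecko, the hawk, the sparrow]
14. Technician goes back to the basement alone.  [the basement: the snake | the rooftop: the beetle, the finch, the fly, the gecko, the hawk, the sparrow]
15. Technician goes to the rooftop with the snake.  [the basement: — | the rooftop: the beetle, the finch, the fly, the gecko, the hawk, the snake, the sparrow]

15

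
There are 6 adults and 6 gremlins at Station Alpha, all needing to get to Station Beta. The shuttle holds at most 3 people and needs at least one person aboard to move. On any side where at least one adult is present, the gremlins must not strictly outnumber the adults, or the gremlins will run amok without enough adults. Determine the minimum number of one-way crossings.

impossible

Following every safe sequence of crossings from the start, the most of the 12 that can be at Station Beta as the shuttle arrives there on crossings 1, 3, 5 is 3, 5, 6 respectively; the best ever achieved is 6 of 12.
From crossing 7 on, no configuration arises that was not already reachable earlier: only 17 distinct safe configurations (who is on which side, and where the shuttle is) can ever be reached, none of them has everyone across, and every continuation just revisits them. They are: 0 adults + 0 gremlins across (shuttle back at the start); 0 adults + 1 gremlin across (shuttle there); 0 adults + 1 gremlin across (shuttle back at the start); 0 adults + 2 gremlins across (shuttle there); 0 adults + 2 gremlins across (shuttle back at the start); 0 adults + 3 gremlins across (shuttle there); 0 adults + 3 gremlins across (shuttle back at the start); 0 adults + 4 gremlins across (shuttle there); 0 adults + 4 gremlins across (shuttle back at the start); 0 adults + 5 gremlins across (shuttle there); 0 adults + 5 gremlins across (shuttle back at the start); 0 adults + 6 gremlins across (shuttle there); 1 adult + 1 gremlin across (shuttle there); 1 adult + 1 gremlin across (shuttle back at the start); 2 adults + 2 gremlins across (shuttle there); 2 adults + 2 gremlins across (shuttle back at the start); 3 adults + 3 gremlins across (shuttle there). So no valid plan exists.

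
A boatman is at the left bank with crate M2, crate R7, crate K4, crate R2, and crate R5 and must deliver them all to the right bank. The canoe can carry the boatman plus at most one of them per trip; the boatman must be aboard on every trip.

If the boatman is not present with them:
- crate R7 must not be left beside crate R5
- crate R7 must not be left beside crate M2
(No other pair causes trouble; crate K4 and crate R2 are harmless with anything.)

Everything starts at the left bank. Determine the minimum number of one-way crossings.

11

Counting alone: the boatman can take at most 1 across per trip to the right bank, so moving all 5 needs at least 5 loaded trips out, with a return between consecutive ones — at least 9 crossings.
The safety rule pushes this higher. Following every safe sequence of crossings, the most of the 5 that can be at the right bank as the canoe arrives there on crossing 9 is 4 — never all 5.
So no plan with fewer than 11 crossings exists, and this one achieves 11:
1. Boatman goes to the right bank with crate R7.
2. Boatman goes back to the left bank alone.
3. Boatman goes to the right bank with crate M2.
4. Boatman goes back to the left bank with crate R7.
5. Boatman goes to the right bank with crate R5.
6. Boatman goes back to the left bank alone.
7. Boatman goes to the right bank with crate K4.
8. Boatman goes back to the left bank alone.
9. Boatman goes to the right bank with crate R2.
10. Boatman goes back to the left bank alone.
11. Boatman goes to the right bank with crate R7.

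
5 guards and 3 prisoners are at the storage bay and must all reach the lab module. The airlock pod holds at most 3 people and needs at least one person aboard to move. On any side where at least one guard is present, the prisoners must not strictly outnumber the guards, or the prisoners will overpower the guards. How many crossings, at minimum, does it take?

7

Counting alone: each trip to the lab module takes at most 3 across and each return brings at least 1 back, so after t trips out (and t−1 returns) at most 3t − (t−1) of the 8 are across; that first reaches 8 at t = 4, so at least 7 crossings are needed.
The plan below uses exactly 7 crossings, so it is optimal:
1. 2 prisoners → the lab module.  (the storage bay: 5G 1P; the lab module: 0G 2P)
2. 1 prisoner ← the storage bay.  (the storage bay: 5G 2P; the lab module: 0G 1P)
3. 2 guards and 1 prisoner → the lab module.  (the storage bay: 3G 1P; the lab module: 2G 2P)
4. 1 prisoner ← the storage bay.  (the storage bay: 3G 2P; the lab module: 2G 1P)
5. 1 guard and 2 prisoners → the lab module.  (the storage bay: 2G 0P; the lab module: 3G 3P)
6. 1 prisoner ← the storage bay.  (the storage bay: 2G 1P; the lab module: 3G 2P)
7. 2 guards and 1 prisoner → the lab module.  (the storage bay: 0G 0P; the lab module: 5G 3P)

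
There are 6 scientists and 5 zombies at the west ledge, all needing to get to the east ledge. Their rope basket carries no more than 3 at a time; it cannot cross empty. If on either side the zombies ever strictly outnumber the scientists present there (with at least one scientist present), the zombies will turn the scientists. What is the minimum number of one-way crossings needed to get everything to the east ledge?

9

Counting alone: each trip to the east ledge takes at most 3 across and each return brings at least 1 back, so after t trips out (and t−1 returns) at most 3t − (t−1) of the 11 are across; that first reaches 11 at t = 5, so at least 9 crossings are needed.
The plan below uses exactly 9 crossings, so it is optimal:
1. 3 zombies → the east ledge.  (the west ledge: 6S 2Z; the east ledge: 0S 3Z)
2. 1 zombie ← the west ledge.  (the west ledge: 6S 3Z; the east ledge: 0S 2Z)
3. 3 scientists → the east ledge.  (the west ledge: 3S 3Z; the east ledge: 3S 2Z)
4. 1 scientist ← the west ledge.  (the west ledge: 4S 3Z; the east ledge: 2S 2Z)
5. 2 scientists and 1 zombie → the east ledge.  (the west ledge: 2S 2Z; the east ledge: 4S 3Z)
6. 1 scientist ← the west ledge.  (the west ledge: 3S 2Z; the east ledge: 3S 3Z)
7. 2 scientists and 1 zombie → the east ledge.  (the west ledge: 1S 1Z; the east ledge: 5S 4Z)
8. 1 scientist ← the west ledge.  (the west ledge: 2S 1Z; the east ledge: 4S 4Z)
9. 2 scientists and 1 zombie → the east ledge.  (the west ledge: 0S 0Z; the east ledge: 6S 5Z)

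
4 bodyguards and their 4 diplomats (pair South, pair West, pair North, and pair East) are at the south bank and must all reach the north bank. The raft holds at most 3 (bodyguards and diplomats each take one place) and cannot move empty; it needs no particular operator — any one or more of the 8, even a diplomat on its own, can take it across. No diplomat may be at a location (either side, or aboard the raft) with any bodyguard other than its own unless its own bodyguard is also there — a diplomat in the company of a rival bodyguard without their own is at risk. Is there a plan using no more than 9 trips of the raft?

Yes

Yes — this plan uses 9 crossings (≤ 9):
1. bodyguard South and diplomat South cross → the north bank.
2. bodyguard South crosses ← the south bank.
3. bodyguard South, bodyguard West, and diplomat West cross → the north bank.
4. bodyguard South and diplomat South cross ← the south bank.
5. bodyguard East, bodyguard North, and bodyguard South cross → the north bank.
6. diplomat West crosses ← the south bank.
7. diplomat South and diplomat West cross → the north bank.
8. diplomat South crosses ← the south bank.
9. diplomat East, diplomat North, and diplomat South cross → the north bank.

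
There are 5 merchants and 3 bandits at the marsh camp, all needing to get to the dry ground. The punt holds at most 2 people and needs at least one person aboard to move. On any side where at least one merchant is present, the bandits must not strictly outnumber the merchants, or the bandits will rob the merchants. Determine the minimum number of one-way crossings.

Counting alone: each trip to the dry ground takes at most 2 across and each return brings at least 1 back, so after t trips out (and t−1 returns) at most 2t − (t−1) of the 8 are across; that first reaches 8 at t = 7, so at least 13 crossings are needed.
The plan below uses exactly 13 crossings, so it is optimal:
1. 2 bandits → the dry ground.  (the marsh camp: 5M 1B; the dry ground: 0M 2B)
2. 1 bandit ← the marsh camp.  (the marsh camp: 5M 2B; the dry ground: 0M 1B)
3. 2 bandits → the dry ground.  (the marsh camp: 5M 0B; the dry ground: 0M 3B)
4. 1 bandit ← the marsh camp.  (the marsh camp: 5M 1B; the dry ground: 0M 2B)
5. 2 merchants → the dry ground.  (the marsh camp: 3M 1B; the dry ground: 2M 2B)
6. 1 bandit ← the marsh camp.  (the marsh camp: 3M 2B; the dry ground: 2M 1B)
7. 1 merchant and 1 bandit → the dry ground.  (the marsh camp: 2M 1B; the dry ground: 3M 2B)
8. 1 bandit ← the marsh camp.  (the marsh camp: 2M 2B; the dry ground: 3M 1B)
9. 2 bandits → the dry ground.  (the marsh camp: 2M 0B; the dry ground: 3M 3B)
10. 1 bandit ← the marsh camp.  (the marsh camp: 2M 1B; the dry ground: 3M 2B)
11. 1 merchant and 1 bandit → the dry ground.  (the marsh camp: 1M 0B; the dry ground: 4M 3B)
12. 1 bandit ← the marsh camp.  (the marsh camp: 1M 1B; the dry ground: 4M 2B)
13. 1 merchant and 1 bandit → the dry ground.  (the marsh camp: 0M 0B; the dry ground: 5M 3B)

13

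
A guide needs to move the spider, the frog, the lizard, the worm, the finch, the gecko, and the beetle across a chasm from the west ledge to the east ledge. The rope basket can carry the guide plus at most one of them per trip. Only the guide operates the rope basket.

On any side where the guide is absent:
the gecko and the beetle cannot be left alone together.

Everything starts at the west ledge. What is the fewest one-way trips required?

Counting alone: the guide can take at most 1 across per trip to the east ledge, so moving all 7 needs at least 7 loaded trips out, with a return between consecutive ones — at least 13 crossings.
The plan below uses exactly 13 crossings, so it is optimal:
1. Guide goes to the east ledge with the gecko.  [the west ledge: the beetle, the finch, the frog, the lizard, the spider, the worm | the east ledge: the gecko]
2. Guide goes back to the west ledge alone.  [the west ledge: the beetle, the finch, the frog, the lizard, the spider, the worm | the east ledge: the gecko]
3. Guide goes to the east ledge with the spider.  [the west ledge: the beetle, the finch, the frog, the lizard, the worm | the east ledge: the gecko, the spider]
4. Guide goes back to the west ledge alone.  [the west ledge: the beetle, the finch, the frog, the lizard, the worm | the east ledge: the gecko, the spider]
5. Guide goes to the east ledge with the frog.  [the west ledge: the beetle, the finch, the lizard, the worm | the east ledge: the frog, the gecko, the spider]
6. Guide goes back to the west ledge alone.  [the west ledge: the beetle, the finch, the lizard, the worm | the east ledge: the frog, the gecko, the spider]
7. Guide goes to the east ledge with the lizard.  [the west ledge: the beetle, the finch, the worm | the east ledge: the frog, the gecko, the lizard, the spider]
8. Guide goes back to the west ledge alone.  [the west ledge: the beetle, the finch, the worm | the east ledge: the frog, the gecko, the lizard, the spider]
9. Guide goes to the east ledge with the worm.  [the west ledge: the beetle, the finch | the east ledge: the frog, the gecko, the lizard, the spider, the worm]
10. Guide goes back to the west ledge alone.  [the west ledge: the beetle, the finch | the east ledge: the frog, the gecko, the lizard, the spider, the worm]
11. Guide goes to the east ledge with the finch.  [the west ledge: the beetle | the east ledge: the finch, the frog, the gecko, the lizard, the spider, the worm]
12. Guide goes back to the west ledge alone.  [the west ledge: the beetle | the east ledge: the finch, the frog, the gecko, the lizard, the spider, the worm]
13. Guide goes to the east ledge with the beetle.  [the west ledge: — | the east ledge: the beetle, the finch, the frog, the gecko, the lizard, the spider, the worm]

13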